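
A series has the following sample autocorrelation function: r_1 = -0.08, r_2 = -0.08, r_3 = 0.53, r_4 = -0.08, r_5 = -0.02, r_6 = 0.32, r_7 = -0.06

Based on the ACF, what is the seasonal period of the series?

The largest autocorrelation is r_3 = 0.53, with a weaker echo at lag 6 (0.32); the remaining lags stay at or below -0.02.
The dominant spike at lag 3 indicates a seasonal period of 3.

3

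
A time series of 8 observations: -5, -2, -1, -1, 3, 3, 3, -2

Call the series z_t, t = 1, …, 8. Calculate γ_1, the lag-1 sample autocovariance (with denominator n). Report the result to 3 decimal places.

Mean z̄ = (-5 − 2 − 1 − 1 + 3 + 3 + 3 − 2)/8 = -0.2500
Deviations: -4.7500, -1.7500, -0.7500, -0.7500, 3.2500, 3.2500, 3.2500, -1.7500
Σ_{t=1}^{7}(z_t−z̄)(z_{t+1}−z̄) = 23.1875
γ_1 = 23.1875 / 8 = 2.898

2.898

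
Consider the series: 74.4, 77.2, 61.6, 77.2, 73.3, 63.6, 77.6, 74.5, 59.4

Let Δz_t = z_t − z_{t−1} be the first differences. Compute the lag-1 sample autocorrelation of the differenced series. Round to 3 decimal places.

-0.447

First differences Δz: 2.8, -15.6, 15.6, -3.9, -9.7, 14.0, -3.1, -15.1
Mean of differences = -1.8750
Numerator Σ(Δz_t−Δz̄)(Δz_{t+1}−Δz̄) = -451.0181
Denominator Σ(Δz_t−Δz̄)² = 1009.3550
r_1(Δz) = -451.0181 / 1009.3550 = -0.447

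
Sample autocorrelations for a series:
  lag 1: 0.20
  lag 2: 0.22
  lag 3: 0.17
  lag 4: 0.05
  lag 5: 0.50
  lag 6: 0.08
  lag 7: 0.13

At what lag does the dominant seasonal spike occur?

The largest autocorrelation is r_5 = 0.50; the remaining lags stay at or below 0.22.
The dominant spike at lag 5 indicates a seasonal period of 5.

5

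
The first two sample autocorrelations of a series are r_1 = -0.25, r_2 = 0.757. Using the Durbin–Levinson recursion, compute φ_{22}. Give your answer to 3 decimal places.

φ_{22} = (r_2 − r_1²) / (1 − r_1²)
r_1² = (-0.25)² = 0.0625
Numerator = 0.757 − 0.0625 = 0.6945; denominator = 1 − 0.0625 = 0.9375
φ_{22} = 0.6945 / 0.9375 = 0.741

0.741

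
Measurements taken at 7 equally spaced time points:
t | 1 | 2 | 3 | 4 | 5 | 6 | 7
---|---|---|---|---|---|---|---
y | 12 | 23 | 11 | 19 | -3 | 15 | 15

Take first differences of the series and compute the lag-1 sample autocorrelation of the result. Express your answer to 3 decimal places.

-0.701

First differences Δy: 11, -12, 8, -22, 18, 0
Mean of differences = 0.5000
Numerator Σ(Δy_t−Δȳ)(Δy_{t+1}−Δȳ) = -796.2500
Denominator Σ(Δy_t−Δȳ)² = 1135.5000
r_1(Δy) = -796.2500 / 1135.5000 = -0.701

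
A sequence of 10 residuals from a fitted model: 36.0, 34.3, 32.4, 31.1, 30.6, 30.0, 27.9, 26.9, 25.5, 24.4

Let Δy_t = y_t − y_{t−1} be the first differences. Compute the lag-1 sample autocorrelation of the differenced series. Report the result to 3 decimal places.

First differences Δy: -1.7, -1.9, -1.3, -0.5, -0.6, -2.1, -1.0, -1.4, -1.1
Mean of differences = -1.2889
Numerator Σ(Δy_t−Δȳ)(Δy_{t+1}−Δȳ) = -0.0535
Denominator Σ(Δy_t−Δȳ)² = 2.4289
r_1(Δy) = -0.0535 / 2.4289 = -0.022

-0.022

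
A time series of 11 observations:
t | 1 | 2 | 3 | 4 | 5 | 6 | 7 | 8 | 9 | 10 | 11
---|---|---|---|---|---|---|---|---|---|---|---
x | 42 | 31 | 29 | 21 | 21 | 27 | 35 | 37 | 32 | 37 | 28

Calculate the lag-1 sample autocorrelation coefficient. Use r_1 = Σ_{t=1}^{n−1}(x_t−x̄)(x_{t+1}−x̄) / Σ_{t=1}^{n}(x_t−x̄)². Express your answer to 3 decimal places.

0.367

Mean x̄ = (42 + 31 + 29 + 21 + 21 + 27 + 35 + 37 + 32 + 37 + 28)/11 = 30.9091
Numerator Σ_{t=1}^{10}(x_t−x̄)(x_{t+1}−x̄) = 161.1736
Denominator Σ(x_t−x̄)² = 438.9091
r_1 = 161.1736 / 438.9091 = 0.367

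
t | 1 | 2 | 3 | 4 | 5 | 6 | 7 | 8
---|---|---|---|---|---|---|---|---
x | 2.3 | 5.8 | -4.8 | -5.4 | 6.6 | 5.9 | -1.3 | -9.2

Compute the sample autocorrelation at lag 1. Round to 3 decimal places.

0.075

Mean x̄ = (2.3 + 5.8 − 4.8 − 5.4 + 6.6 + 5.9 − 1.3 − 9.2)/8 = -0.0125
Deviations from mean: 2.3125, 5.8125, -4.7875, -5.3875, 6.6125, 5.9125, -1.2875, -9.1875
Numerator Σ_{t=1}^{7}(x_t−x̄)(x_{t+1}−x̄) = 19.0948
Denominator Σ(x_t−x̄)² = 255.8288
r_1 = 19.0948 / 255.8288 = 0.075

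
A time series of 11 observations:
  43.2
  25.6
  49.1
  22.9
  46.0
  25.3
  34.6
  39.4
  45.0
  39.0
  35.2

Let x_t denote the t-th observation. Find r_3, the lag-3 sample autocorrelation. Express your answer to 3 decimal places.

-0.469

Mean x̄ = (43.2 + 25.6 + 49.1 + 22.9 + 46.0 + 25.3 + 34.6 + 39.4 + 45.0 + 39.0 + 35.2)/11 = 36.8455
Numerator Σ_{t=1}^{8}(x_t−x̄)(x_{t+3}−x̄) = -381.5380
Denominator Σ(x_t−x̄)² = 814.0073
r_3 = -381.5380 / 814.0073 = -0.469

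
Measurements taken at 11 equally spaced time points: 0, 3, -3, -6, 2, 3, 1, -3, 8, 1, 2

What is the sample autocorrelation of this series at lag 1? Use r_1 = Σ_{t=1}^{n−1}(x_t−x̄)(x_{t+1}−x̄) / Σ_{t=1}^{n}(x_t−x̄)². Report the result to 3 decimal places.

Mean x̄ = (0 + 3 − 3 − 6 + 2 + 3 + 1 − 3 + 8 + 1 + 2)/11 = 0.7273
Numerator Σ_{t=1}^{10}(x_t−x̄)(x_{t+1}−x̄) = -15.8926
Denominator Σ(x_t−x̄)² = 140.1818
r_1 = -15.8926 / 140.1818 = -0.113

-0.113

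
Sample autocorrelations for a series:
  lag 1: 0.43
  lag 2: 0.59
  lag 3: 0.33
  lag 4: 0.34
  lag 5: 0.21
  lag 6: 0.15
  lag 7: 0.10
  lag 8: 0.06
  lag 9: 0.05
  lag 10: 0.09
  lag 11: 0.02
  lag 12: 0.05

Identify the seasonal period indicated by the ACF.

2

The largest autocorrelation is r_2 = 0.59; the remaining lags stay at or below 0.43.
The dominant spike at lag 2 indicates a seasonal period of 2.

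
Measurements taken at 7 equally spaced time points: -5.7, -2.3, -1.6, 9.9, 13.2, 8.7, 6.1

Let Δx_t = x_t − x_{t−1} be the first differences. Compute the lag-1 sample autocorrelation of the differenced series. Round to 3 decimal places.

0.124

First differences Δx: 3.4, 0.7, 11.5, 3.3, -4.5, -2.6
Mean of differences = 1.9667
Numerator Σ(Δx_t−Δx̄)(Δx_{t+1}−Δx̄) = 19.7289
Denominator Σ(Δx_t−Δx̄)² = 158.9933
r_1(Δx) = 19.7289 / 158.9933 = 0.124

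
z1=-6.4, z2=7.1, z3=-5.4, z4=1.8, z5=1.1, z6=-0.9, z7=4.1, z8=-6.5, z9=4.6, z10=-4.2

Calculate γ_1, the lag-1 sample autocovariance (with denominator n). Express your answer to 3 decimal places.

-16.952

Mean z̄ = (-6.4 + 7.1 − 5.4 + 1.8 + 1.1 − 0.9 + 4.1 − 6.5 + 4.6 − 4.2)/10 = -0.4700
Σ_{t=1}^{9}(z_t−z̄)(z_{t+1}−z̄) = -169.5179
γ_1 = -169.5179 / 10 = -16.952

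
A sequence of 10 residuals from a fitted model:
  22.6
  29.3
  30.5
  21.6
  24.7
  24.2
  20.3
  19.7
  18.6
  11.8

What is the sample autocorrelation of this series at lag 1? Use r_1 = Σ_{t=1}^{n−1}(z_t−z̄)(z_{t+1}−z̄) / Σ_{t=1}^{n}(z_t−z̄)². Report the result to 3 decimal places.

Mean z̄ = (22.6 + 29.3 + 30.5 + 21.6 + 24.7 + 24.2 + 20.3 + 19.7 + 18.6 + 11.8)/10 = 22.3300
Numerator Σ_{t=1}^{9}(z_t−z̄)(z_{t+1}−z̄) = 106.1941
Denominator Σ(z_t−z̄)² = 260.8810
r_1 = 106.1941 / 260.8810 = 0.407

0.407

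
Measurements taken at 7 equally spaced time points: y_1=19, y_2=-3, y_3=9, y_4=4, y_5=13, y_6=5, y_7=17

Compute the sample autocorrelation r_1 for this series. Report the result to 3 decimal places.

Mean ȳ = (19 − 3 + 9 + 4 + 13 + 5 + 17)/7 = 9.1429
Deviations from mean: 9.8571, -12.1429, -0.1429, -5.1429, 3.8571, -4.1429, 7.8571
Σ(y_t−ȳ)(y_{t+1}−ȳ) = (-119.6939) + (1.7347) + (0.7347) + (-19.8367) + (-15.9796) + (-32.5510) = -185.5918
Denominator Σ(y_t−ȳ)² = 364.8571
r_1 = -185.5918 / 364.8571 = -0.509

-0.509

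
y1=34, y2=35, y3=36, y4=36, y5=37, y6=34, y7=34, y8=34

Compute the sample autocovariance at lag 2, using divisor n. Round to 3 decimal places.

Mean ȳ = (34 + 35 + 36 + 36 + 37 + 34 + 34 + 34)/8 = 35.0000
Σ_{t=1}^{6}(y_t−ȳ)(y_{t+2}−ȳ) = -1.0000
γ_2 = -1.0000 / 8 = -0.125

-0.125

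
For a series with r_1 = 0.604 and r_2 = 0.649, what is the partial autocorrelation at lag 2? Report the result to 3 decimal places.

φ_{22} = (r_2 − r_1²) / (1 − r_1²)
r_1² = (0.604)² = 0.364816
Numerator = 0.649 − 0.3648 = 0.2842; denominator = 1 − 0.3648 = 0.6352
φ_{22} = 0.2842 / 0.6352 = 0.447

0.447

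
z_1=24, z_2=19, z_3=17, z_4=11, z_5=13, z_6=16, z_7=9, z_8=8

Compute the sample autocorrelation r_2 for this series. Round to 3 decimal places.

Mean z̄ = (24 + 19 + 17 + 11 + 13 + 16 + 9 + 8)/8 = 14.6250
Deviations from mean: 9.3750, 4.3750, 2.3750, -3.6250, -1.6250, 1.3750, -5.6250, -6.6250
Σ(z_t−z̄)(z_{t+2}−z̄) = (22.2656) + (-15.8594) + (-3.8594) + (-4.9844) + (9.1406) + (-9.1094) = -2.4063
Denominator Σ(z_t−z̄)² = 205.8750
r_2 = -2.4063 / 205.8750 = -0.012

-0.012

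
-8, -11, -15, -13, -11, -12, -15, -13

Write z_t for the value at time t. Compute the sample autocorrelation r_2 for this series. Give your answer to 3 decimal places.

-0.530

Mean z̄ = (-8 − 11 − 15 − 13 − 11 − 12 − 15 − 13)/8 = -12.2500
Deviations from mean: 4.2500, 1.2500, -2.7500, -0.7500, 1.2500, 0.2500, -2.7500, -0.7500
Numerator Σ_{t=1}^{6}(z_t−z̄)(z_{t+2}−z̄) = -19.8750
Denominator Σ(z_t−z̄)² = 37.5000
r_2 = -19.8750 / 37.5000 = -0.530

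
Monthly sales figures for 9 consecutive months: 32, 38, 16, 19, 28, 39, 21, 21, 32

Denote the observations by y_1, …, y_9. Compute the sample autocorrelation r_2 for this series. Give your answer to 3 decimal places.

-0.619

Mean ȳ = (32 + 38 + 16 + 19 + 28 + 39 + 21 + 21 + 32)/9 = 27.3333
Σ(y_t−ȳ)(y_{t+2}−ȳ) = (-52.8889) + (-88.8889) + (-7.5556) + (-97.2222) + (-4.2222) + (-73.8889) + (-29.5556) = -354.2222
Denominator Σ(y_t−ȳ)² = 572.0000
r_2 = -354.2222 / 572.0000 = -0.619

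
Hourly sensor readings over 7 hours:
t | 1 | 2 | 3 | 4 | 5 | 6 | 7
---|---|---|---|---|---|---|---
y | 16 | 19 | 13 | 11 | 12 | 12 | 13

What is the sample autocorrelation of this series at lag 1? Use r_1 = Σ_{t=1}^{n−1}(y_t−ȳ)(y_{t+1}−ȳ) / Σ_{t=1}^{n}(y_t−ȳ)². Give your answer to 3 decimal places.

0.402

Mean ȳ = (16 + 19 + 13 + 11 + 12 + 12 + 13)/7 = 13.7143
Σ(y_t−ȳ)(y_{t+1}−ȳ) = (12.0816) + (-3.7755) + (1.9388) + (4.6531) + (2.9388) + (1.2245) = 19.0612
Denominator Σ(y_t−ȳ)² = 47.4286
r_1 = 19.0612 / 47.4286 = 0.402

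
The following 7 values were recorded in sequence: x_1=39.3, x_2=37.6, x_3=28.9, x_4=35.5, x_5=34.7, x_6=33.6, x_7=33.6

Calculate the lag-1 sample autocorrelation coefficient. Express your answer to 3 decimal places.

Mean x̄ = (39.3 + 37.6 + 28.9 + 35.5 + 34.7 + 33.6 + 33.6)/7 = 34.7429
Numerator Σ_{t=1}^{6}(x_t−x̄)(x_{t+1}−x̄) = -6.7747
Denominator Σ(x_t−x̄)² = 66.2571
r_1 = -6.7747 / 66.2571 = -0.102

-0.102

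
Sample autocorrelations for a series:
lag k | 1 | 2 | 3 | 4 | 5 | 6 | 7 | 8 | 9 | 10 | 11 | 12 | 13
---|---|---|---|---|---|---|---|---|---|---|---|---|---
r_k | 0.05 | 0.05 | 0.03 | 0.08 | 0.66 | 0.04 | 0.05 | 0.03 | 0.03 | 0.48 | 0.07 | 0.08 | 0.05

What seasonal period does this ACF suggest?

The largest autocorrelation is r_5 = 0.66, with a weaker echo at lag 10 (0.48); the remaining lags stay at or below 0.08.
The dominant spike at lag 5 indicates a seasonal period of 5.

5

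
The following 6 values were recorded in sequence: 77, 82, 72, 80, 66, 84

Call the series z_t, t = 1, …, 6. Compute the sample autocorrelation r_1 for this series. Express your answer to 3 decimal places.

-0.661

Mean z̄ = (77 + 82 + 72 + 80 + 66 + 84)/6 = 76.8333
Deviations from mean: 0.1667, 5.1667, -4.8333, 3.1667, -10.8333, 7.1667
Numerator Σ_{t=1}^{5}(z_t−z̄)(z_{t+1}−z̄) = -151.3611
Denominator Σ(z_t−z̄)² = 228.8333
r_1 = -151.3611 / 228.8333 = -0.661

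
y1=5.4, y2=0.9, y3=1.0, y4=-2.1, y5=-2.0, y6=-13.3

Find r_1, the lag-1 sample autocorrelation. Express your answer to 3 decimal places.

Mean ȳ = (5.4 + 0.9 + 1.0 − 2.1 − 2.0 − 13.3)/6 = -1.6833
Deviations from mean: 7.0833, 2.5833, 2.6833, -0.4167, -0.3167, -11.6167
Numerator Σ_{t=1}^{5}(y_t−ȳ)(y_{t+1}−ȳ) = 27.9231
Denominator Σ(y_t−ȳ)² = 199.2683
r_1 = 27.9231 / 199.2683 = 0.140

0.140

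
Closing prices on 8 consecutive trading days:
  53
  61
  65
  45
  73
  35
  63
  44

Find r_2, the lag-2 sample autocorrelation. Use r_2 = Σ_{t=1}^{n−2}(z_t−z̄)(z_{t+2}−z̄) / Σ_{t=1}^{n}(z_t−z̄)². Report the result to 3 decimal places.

Mean z̄ = (53 + 61 + 65 + 45 + 73 + 35 + 63 + 44)/8 = 54.8750
Deviations from mean: -1.8750, 6.1250, 10.1250, -9.8750, 18.1250, -19.8750, 8.1250, -10.8750
Σ(z_t−z̄)(z_{t+2}−z̄) = (-18.9844) + (-60.4844) + (183.5156) + (196.2656) + (147.2656) + (216.1406) = 663.7188
Denominator Σ(z_t−z̄)² = 1148.8750
r_2 = 663.7188 / 1148.8750 = 0.578

0.578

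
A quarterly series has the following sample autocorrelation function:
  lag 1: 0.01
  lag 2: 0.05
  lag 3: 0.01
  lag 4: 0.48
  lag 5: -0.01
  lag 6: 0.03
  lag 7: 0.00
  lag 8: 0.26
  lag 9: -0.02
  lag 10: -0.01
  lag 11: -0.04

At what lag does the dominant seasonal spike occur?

4

The largest autocorrelation is r_4 = 0.48, with a weaker echo at lag 8 (0.26); the remaining lags stay at or below 0.05.
The dominant spike at lag 4 indicates a seasonal period of 4.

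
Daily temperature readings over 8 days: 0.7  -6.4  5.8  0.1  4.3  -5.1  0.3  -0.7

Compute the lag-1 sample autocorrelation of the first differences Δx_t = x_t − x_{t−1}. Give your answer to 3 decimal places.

-0.747

First differences Δx: -7.1, 12.2, -5.7, 4.2, -9.4, 5.4, -1.0
Mean of differences = -0.2000
Numerator Σ(Δx_t−Δx̄)(Δx_{t+1}−Δx̄) = -274.4400
Denominator Σ(Δx_t−Δx̄)² = 367.6200
r_1(Δx) = -274.4400 / 367.6200 = -0.747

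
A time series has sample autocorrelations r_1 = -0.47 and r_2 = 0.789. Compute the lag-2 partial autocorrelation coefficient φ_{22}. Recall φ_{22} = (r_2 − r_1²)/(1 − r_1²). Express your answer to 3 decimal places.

φ_{22} = (r_2 − r_1²) / (1 − r_1²)
r_1² = (-0.47)² = 0.2209
Numerator = 0.789 − 0.2209 = 0.5681; denominator = 1 − 0.2209 = 0.7791
φ_{22} = 0.5681 / 0.7791 = 0.729

0.729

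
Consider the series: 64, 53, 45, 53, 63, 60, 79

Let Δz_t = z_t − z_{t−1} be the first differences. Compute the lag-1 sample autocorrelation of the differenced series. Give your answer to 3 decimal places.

-0.010

First differences Δz: -11, -8, 8, 10, -3, 19
Mean of differences = 2.5000
Numerator Σ(Δz_t−Δz̄)(Δz_{t+1}−Δz̄) = -6.7500
Denominator Σ(Δz_t−Δz̄)² = 681.5000
r_1(Δz) = -6.7500 / 681.5000 = -0.010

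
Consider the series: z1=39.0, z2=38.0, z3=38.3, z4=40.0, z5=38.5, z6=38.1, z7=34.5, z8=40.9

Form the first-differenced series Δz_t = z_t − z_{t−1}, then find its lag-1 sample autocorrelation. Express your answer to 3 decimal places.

-0.376

First differences Δz: -1.0, 0.3, 1.7, -1.5, -0.4, -3.6, 6.4
Mean of differences = 0.2714
Numerator Σ(Δz_t−Δz̄)(Δz_{t+1}−Δz̄) = -22.4637
Denominator Σ(Δz_t−Δz̄)² = 59.7943
r_1(Δz) = -22.4637 / 59.7943 = -0.376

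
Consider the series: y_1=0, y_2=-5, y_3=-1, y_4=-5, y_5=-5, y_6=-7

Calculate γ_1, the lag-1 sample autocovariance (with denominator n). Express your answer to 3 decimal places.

Mean ȳ = (0 − 5 − 1 − 5 − 5 − 7)/6 = -3.8333
Σ_{t=1}^{5}(y_t−ȳ)(y_{t+1}−ȳ) = -6.0278
γ_1 = -6.0278 / 6 = -1.005

-1.005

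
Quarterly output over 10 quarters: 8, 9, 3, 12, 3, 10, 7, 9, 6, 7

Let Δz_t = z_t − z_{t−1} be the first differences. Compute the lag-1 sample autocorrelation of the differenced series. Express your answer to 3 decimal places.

-0.887

First differences Δz: 1, -6, 9, -9, 7, -3, 2, -3, 1
Mean of differences = -0.1111
Numerator Σ(Δz_t−Δz̄)(Δz_{t+1}−Δz̄) = -240.3457
Denominator Σ(Δz_t−Δz̄)² = 270.8889
r_1(Δz) = -240.3457 / 270.8889 = -0.887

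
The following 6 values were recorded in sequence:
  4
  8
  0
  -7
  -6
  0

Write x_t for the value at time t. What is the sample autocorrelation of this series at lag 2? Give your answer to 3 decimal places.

-0.347

Mean x̄ = (4 + 8 + 0 − 7 − 6 + 0)/6 = -0.1667
Deviations from mean: 4.1667, 8.1667, 0.1667, -6.8333, -5.8333, 0.1667
Σ(x_t−x̄)(x_{t+2}−x̄) = (0.6944) + (-55.8056) + (-0.9722) + (-1.1389) = -57.2222
Denominator Σ(x_t−x̄)² = 164.8333
r_2 = -57.2222 / 164.8333 = -0.347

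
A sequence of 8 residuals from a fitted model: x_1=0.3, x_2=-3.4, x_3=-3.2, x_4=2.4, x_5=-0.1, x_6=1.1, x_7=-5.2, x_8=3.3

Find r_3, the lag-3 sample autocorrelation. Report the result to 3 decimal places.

-0.234

Mean x̄ = (0.3 − 3.4 − 3.2 + 2.4 − 0.1 + 1.1 − 5.2 + 3.3)/8 = -0.6000
Deviations from mean: 0.9000, -2.8000, -2.6000, 3.0000, 0.5000, 1.7000, -4.6000, 3.9000
Numerator Σ_{t=1}^{5}(x_t−x̄)(x_{t+3}−x̄) = -14.9700
Denominator Σ(x_t−x̄)² = 63.9200
r_3 = -14.9700 / 63.9200 = -0.234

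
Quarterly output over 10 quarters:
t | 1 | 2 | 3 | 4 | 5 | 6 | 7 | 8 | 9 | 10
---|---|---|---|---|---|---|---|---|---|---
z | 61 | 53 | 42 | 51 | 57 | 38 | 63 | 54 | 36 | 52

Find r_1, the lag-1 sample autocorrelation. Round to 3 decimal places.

-0.339

Mean z̄ = (61 + 53 + 42 + 51 + 57 + 38 + 63 + 54 + 36 + 52)/10 = 50.7000
Numerator Σ_{t=1}^{9}(z_t−z̄)(z_{t+1}−z̄) = -260.2900
Denominator Σ(z_t−z̄)² = 768.1000
r_1 = -260.2900 / 768.1000 = -0.339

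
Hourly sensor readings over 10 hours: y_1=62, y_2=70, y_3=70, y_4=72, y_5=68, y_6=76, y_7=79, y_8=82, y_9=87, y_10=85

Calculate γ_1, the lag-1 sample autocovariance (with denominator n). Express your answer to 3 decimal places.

35.459

Mean ȳ = (62 + 70 + 70 + 72 + 68 + 76 + 79 + 82 + 87 + 85)/10 = 75.1000
Σ_{t=1}^{9}(y_t−ȳ)(y_{t+1}−ȳ) = 354.5900
γ_1 = 354.5900 / 10 = 35.459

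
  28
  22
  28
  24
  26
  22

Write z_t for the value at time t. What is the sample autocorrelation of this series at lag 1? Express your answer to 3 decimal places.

Mean z̄ = (28 + 22 + 28 + 24 + 26 + 22)/6 = 25.0000
Σ(z_t−z̄)(z_{t+1}−z̄) = (-9.0000) + (-9.0000) + (-3.0000) + (-1.0000) + (-3.0000) = -25.0000
Denominator Σ(z_t−z̄)² = 38.0000
r_1 = -25.0000 / 38.0000 = -0.658

-0.658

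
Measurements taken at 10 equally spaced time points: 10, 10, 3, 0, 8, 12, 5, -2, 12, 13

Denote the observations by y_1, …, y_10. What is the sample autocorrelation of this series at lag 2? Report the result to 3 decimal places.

-0.712

Mean ȳ = (10 + 10 + 3 + 0 + 8 + 12 + 5 − 2 + 12 + 13)/10 = 7.1000
Numerator Σ_{t=1}^{8}(y_t−ȳ)(y_{t+2}−ȳ) = -181.4200
Denominator Σ(y_t−ȳ)² = 254.9000
r_2 = -181.4200 / 254.9000 = -0.712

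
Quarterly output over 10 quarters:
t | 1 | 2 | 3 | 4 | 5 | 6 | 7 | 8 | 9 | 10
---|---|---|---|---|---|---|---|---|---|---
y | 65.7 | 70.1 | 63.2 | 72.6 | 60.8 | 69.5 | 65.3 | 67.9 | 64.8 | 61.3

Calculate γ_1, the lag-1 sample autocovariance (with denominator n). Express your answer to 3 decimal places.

-8.489

Mean ȳ = (65.7 + 70.1 + 63.2 + 72.6 + 60.8 + 69.5 + 65.3 + 67.9 + 64.8 + 61.3)/10 = 66.1200
Σ_{t=1}^{9}(y_t−ȳ)(y_{t+1}−ȳ) = -84.8884
γ_1 = -84.8884 / 10 = -8.489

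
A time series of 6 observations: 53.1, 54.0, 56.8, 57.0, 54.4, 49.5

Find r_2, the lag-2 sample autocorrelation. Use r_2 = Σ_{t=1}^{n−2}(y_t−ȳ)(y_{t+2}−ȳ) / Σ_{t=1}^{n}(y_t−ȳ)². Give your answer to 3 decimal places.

Mean ȳ = (53.1 + 54.0 + 56.8 + 57.0 + 54.4 + 49.5)/6 = 54.1333
Deviations from mean: -1.0333, -0.1333, 2.6667, 2.8667, 0.2667, -4.6333
Numerator Σ_{t=1}^{4}(y_t−ȳ)(y_{t+2}−ȳ) = -15.7089
Denominator Σ(y_t−ȳ)² = 37.9533
r_2 = -15.7089 / 37.9533 = -0.414

-0.414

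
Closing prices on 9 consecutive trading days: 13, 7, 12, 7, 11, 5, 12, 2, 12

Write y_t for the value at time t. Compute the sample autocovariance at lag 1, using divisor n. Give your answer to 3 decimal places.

Mean ȳ = (13 + 7 + 12 + 7 + 11 + 5 + 12 + 2 + 12)/9 = 9.0000
Σ_{t=1}^{8}(y_t−ȳ)(y_{t+1}−ȳ) = -86.0000
γ_1 = -86.0000 / 9 = -9.556

-9.556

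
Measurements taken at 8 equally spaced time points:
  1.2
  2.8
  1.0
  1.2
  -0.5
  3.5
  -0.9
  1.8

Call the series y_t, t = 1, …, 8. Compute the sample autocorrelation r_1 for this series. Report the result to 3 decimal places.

-0.665

Mean ȳ = (1.2 + 2.8 + 1.0 + 1.2 − 0.5 + 3.5 − 0.9 + 1.8)/8 = 1.2625
Deviations from mean: -0.0625, 1.5375, -0.2625, -0.0625, -1.7625, 2.2375, -2.1625, 0.5375
Σ(y_t−ȳ)(y_{t+1}−ȳ) = (-0.0961) + (-0.4036) + (0.0164) + (0.1102) + (-3.9436) + (-4.8386) + (-1.1623) = -10.3177
Denominator Σ(y_t−ȳ)² = 15.5188
r_1 = -10.3177 / 15.5188 = -0.665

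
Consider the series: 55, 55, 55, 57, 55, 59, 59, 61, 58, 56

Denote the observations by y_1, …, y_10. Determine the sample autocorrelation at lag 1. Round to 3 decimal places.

Mean ȳ = (55 + 55 + 55 + 57 + 55 + 59 + 59 + 61 + 58 + 56)/10 = 57.0000
Numerator Σ_{t=1}^{9}(y_t−ȳ)(y_{t+1}−ȳ) = 19.0000
Denominator Σ(y_t−ȳ)² = 42.0000
r_1 = 19.0000 / 42.0000 = 0.452

0.452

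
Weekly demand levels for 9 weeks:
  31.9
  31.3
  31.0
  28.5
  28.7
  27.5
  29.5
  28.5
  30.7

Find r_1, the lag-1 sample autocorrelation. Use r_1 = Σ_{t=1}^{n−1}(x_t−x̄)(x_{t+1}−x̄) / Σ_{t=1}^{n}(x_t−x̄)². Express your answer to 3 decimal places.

Mean x̄ = (31.9 + 31.3 + 31.0 + 28.5 + 28.7 + 27.5 + 29.5 + 28.5 + 30.7)/9 = 29.7333
Numerator Σ_{t=1}^{8}(x_t−x̄)(x_{t+1}−x̄) = 7.0156
Denominator Σ(x_t−x̄)² = 18.8400
r_1 = 7.0156 / 18.8400 = 0.372

0.372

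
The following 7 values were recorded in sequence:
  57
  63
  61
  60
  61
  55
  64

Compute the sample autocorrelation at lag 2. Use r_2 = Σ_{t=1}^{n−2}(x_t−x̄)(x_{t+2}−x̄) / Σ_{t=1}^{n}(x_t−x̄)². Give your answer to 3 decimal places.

Mean x̄ = (57 + 63 + 61 + 60 + 61 + 55 + 64)/7 = 60.1429
Deviations from mean: -3.1429, 2.8571, 0.8571, -0.1429, 0.8571, -5.1429, 3.8571
Σ(x_t−x̄)(x_{t+2}−x̄) = (-2.6939) + (-0.4082) + (0.7347) + (0.7347) + (3.3061) = 1.6735
Denominator Σ(x_t−x̄)² = 60.8571
r_2 = 1.6735 / 60.8571 = 0.027

0.027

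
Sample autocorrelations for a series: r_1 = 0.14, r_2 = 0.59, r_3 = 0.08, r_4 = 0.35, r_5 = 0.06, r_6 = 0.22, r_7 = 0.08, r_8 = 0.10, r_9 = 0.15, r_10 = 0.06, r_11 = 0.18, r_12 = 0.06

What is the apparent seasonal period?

2

The largest autocorrelation is r_2 = 0.59, with weaker echoes at lags 4 (0.35) and 6 (0.22); the remaining lags stay at or below 0.18.
The dominant spike at lag 2 indicates a seasonal period of 2.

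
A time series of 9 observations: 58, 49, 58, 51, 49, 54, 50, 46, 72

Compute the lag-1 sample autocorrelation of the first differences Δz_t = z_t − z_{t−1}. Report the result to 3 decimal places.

First differences Δz: -9, 9, -7, -2, 5, -4, -4, 26
Mean of differences = 1.7500
Numerator Σ(Δz_t−Δz̄)(Δz_{t+1}−Δz̄) = -245.8125
Denominator Σ(Δz_t−Δz̄)² = 923.5000
r_1(Δz) = -245.8125 / 923.5000 = -0.266

-0.266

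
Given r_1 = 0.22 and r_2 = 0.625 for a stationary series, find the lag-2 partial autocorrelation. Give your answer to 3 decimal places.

0.606

φ_{22} = (r_2 − r_1²) / (1 − r_1²)
r_1² = (0.22)² = 0.0484
Numerator = 0.625 − 0.0484 = 0.5766; denominator = 1 − 0.0484 = 0.9516
φ_{22} = 0.5766 / 0.9516 = 0.606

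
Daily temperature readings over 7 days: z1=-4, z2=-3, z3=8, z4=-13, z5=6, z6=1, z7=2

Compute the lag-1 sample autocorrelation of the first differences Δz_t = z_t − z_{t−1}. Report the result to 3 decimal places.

-0.767

First differences Δz: 1, 11, -21, 19, -5, 1
Mean of differences = 1.0000
Numerator Σ(Δz_t−Δz̄)(Δz_{t+1}−Δz̄) = -724.0000
Denominator Σ(Δz_t−Δz̄)² = 944.0000
r_1(Δz) = -724.0000 / 944.0000 = -0.767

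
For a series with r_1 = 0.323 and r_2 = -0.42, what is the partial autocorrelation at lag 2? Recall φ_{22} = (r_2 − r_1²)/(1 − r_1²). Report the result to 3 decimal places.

-0.585

φ_{22} = (r_2 − r_1²) / (1 − r_1²)
r_1² = (0.323)² = 0.104329
Numerator = -0.42 − 0.1043 = -0.5243; denominator = 1 − 0.1043 = 0.8957
φ_{22} = -0.5243 / 0.8957 = -0.585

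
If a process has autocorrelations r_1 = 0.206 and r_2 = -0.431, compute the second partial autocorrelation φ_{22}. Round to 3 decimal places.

-0.494

φ_{22} = (r_2 − r_1²) / (1 − r_1²)
r_1² = (0.206)² = 0.042436
Numerator = -0.431 − 0.0424 = -0.4734; denominator = 1 − 0.0424 = 0.9576
φ_{22} = -0.4734 / 0.9576 = -0.494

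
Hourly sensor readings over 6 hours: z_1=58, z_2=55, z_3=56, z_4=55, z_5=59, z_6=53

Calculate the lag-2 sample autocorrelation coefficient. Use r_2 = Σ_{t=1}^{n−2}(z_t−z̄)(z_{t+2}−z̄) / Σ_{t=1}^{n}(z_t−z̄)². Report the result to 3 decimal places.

Mean z̄ = (58 + 55 + 56 + 55 + 59 + 53)/6 = 56.0000
Deviations from mean: 2.0000, -1.0000, 0.0000, -1.0000, 3.0000, -3.0000
Σ(z_t−z̄)(z_{t+2}−z̄) = (0.0000) + (1.0000) + (0.0000) + (3.0000) = 4.0000
Denominator Σ(z_t−z̄)² = 24.0000
r_2 = 4.0000 / 24.0000 = 0.167

0.167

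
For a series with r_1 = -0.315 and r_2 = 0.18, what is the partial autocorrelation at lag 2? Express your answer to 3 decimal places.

φ_{22} = (r_2 − r_1²) / (1 − r_1²)
r_1² = (-0.315)² = 0.099225
Numerator = 0.18 − 0.0992 = 0.0808; denominator = 1 − 0.0992 = 0.9008
φ_{22} = 0.0808 / 0.9008 = 0.090

0.090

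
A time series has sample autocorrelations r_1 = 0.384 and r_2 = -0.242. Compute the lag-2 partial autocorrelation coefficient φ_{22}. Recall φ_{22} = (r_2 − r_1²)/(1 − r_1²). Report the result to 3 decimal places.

-0.457

φ_{22} = (r_2 − r_1²) / (1 − r_1²)
r_1² = (0.384)² = 0.147456
Numerator = -0.242 − 0.1475 = -0.3895; denominator = 1 − 0.1475 = 0.8525
φ_{22} = -0.3895 / 0.8525 = -0.457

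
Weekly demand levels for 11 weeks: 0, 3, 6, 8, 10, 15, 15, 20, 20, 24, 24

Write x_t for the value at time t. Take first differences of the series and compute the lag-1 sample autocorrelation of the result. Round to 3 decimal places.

First differences Δx: 3, 3, 2, 2, 5, 0, 5, 0, 4, 0
Mean of differences = 2.4000
Numerator Σ(Δx_t−Δx̄)(Δx_{t+1}−Δx̄) = -27.1600
Denominator Σ(Δx_t−Δx̄)² = 34.4000
r_1(Δx) = -27.1600 / 34.4000 = -0.790

-0.790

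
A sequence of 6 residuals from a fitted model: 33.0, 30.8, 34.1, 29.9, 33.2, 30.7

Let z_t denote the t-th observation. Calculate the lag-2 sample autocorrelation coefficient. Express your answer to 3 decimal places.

0.686

Mean z̄ = (33.0 + 30.8 + 34.1 + 29.9 + 33.2 + 30.7)/6 = 31.9500
Deviations from mean: 1.0500, -1.1500, 2.1500, -2.0500, 1.2500, -1.2500
Numerator Σ_{t=1}^{4}(z_t−z̄)(z_{t+2}−z̄) = 9.8650
Denominator Σ(z_t−z̄)² = 14.3750
r_2 = 9.8650 / 14.3750 = 0.686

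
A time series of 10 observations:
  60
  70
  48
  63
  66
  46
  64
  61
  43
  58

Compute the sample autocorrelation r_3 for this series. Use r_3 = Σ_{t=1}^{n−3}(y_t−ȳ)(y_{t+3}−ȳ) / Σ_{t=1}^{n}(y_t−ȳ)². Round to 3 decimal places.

Mean ȳ = (60 + 70 + 48 + 63 + 66 + 46 + 64 + 61 + 43 + 58)/10 = 57.9000
Numerator Σ_{t=1}^{7}(y_t−ȳ)(y_{t+3}−ȳ) = 460.6700
Denominator Σ(y_t−ȳ)² = 750.9000
r_3 = 460.6700 / 750.9000 = 0.613

0.613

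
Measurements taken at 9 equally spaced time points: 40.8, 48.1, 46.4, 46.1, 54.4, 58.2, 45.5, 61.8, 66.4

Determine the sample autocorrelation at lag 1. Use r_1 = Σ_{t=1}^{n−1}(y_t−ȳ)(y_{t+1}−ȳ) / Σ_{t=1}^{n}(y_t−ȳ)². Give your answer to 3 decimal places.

Mean ȳ = (40.8 + 48.1 + 46.4 + 46.1 + 54.4 + 58.2 + 45.5 + 61.8 + 66.4)/9 = 51.9667
Numerator Σ_{t=1}^{8}(y_t−ȳ)(y_{t+1}−ȳ) = 136.2822
Denominator Σ(y_t−ȳ)² = 596.6600
r_1 = 136.2822 / 596.6600 = 0.228

0.228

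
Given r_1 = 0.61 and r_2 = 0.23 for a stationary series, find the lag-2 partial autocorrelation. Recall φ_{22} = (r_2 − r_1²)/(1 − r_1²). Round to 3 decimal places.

φ_{22} = (r_2 − r_1²) / (1 − r_1²)
r_1² = (0.61)² = 0.3721
Numerator = 0.23 − 0.3721 = -0.1421; denominator = 1 − 0.3721 = 0.6279
φ_{22} = -0.1421 / 0.6279 = -0.226

-0.226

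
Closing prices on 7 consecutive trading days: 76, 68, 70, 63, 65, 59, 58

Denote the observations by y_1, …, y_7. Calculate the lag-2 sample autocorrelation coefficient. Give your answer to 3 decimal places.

0.243

Mean ȳ = (76 + 68 + 70 + 63 + 65 + 59 + 58)/7 = 65.5714
Deviations from mean: 10.4286, 2.4286, 4.4286, -2.5714, -0.5714, -6.5714, -7.5714
Σ(y_t−ȳ)(y_{t+2}−ȳ) = (46.1837) + (-6.2449) + (-2.5306) + (16.8980) + (4.3265) = 58.6327
Denominator Σ(y_t−ȳ)² = 241.7143
r_2 = 58.6327 / 241.7143 = 0.243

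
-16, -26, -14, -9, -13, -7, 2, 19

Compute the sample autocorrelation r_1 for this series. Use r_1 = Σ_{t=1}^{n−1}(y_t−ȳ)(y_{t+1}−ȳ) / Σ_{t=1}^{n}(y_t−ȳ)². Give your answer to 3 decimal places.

Mean ȳ = (-16 − 26 − 14 − 9 − 13 − 7 + 2 + 19)/8 = -8.0000
Deviations from mean: -8.0000, -18.0000, -6.0000, -1.0000, -5.0000, 1.0000, 10.0000, 27.0000
Σ(y_t−ȳ)(y_{t+1}−ȳ) = (144.0000) + (108.0000) + (6.0000) + (5.0000) + (-5.0000) + (10.0000) + (270.0000) = 538.0000
Denominator Σ(y_t−ȳ)² = 1280.0000
r_1 = 538.0000 / 1280.0000 = 0.420

0.420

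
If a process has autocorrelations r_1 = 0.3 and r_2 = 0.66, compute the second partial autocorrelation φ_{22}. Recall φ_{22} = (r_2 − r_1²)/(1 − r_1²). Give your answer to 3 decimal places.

0.626

φ_{22} = (r_2 − r_1²) / (1 − r_1²)
r_1² = (0.3)² = 0.09
Numerator = 0.66 − 0.0900 = 0.5700; denominator = 1 − 0.0900 = 0.9100
φ_{22} = 0.5700 / 0.9100 = 0.626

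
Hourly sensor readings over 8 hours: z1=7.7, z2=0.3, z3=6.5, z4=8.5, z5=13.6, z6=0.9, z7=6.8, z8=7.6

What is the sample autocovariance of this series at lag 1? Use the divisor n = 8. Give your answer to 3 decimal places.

-4.298

Mean z̄ = (7.7 + 0.3 + 6.5 + 8.5 + 13.6 + 0.9 + 6.8 + 7.6)/8 = 6.4875
Deviations: 1.2125, -6.1875, 0.0125, 2.0125, 7.1125, -5.5875, 0.3125, 1.1125
Σ_{t=1}^{7}(z_t−z̄)(z_{t+1}−z̄) = -34.3802
γ_1 = -34.3802 / 8 = -4.298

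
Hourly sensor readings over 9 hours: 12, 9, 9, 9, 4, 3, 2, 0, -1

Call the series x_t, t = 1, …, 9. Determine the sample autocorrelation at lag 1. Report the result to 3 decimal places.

Mean x̄ = (12 + 9 + 9 + 9 + 4 + 3 + 2 + 0 − 1)/9 = 5.2222
Numerator Σ_{t=1}^{8}(x_t−x̄)(x_{t+1}−x̄) = 108.7284
Denominator Σ(x_t−x̄)² = 171.5556
r_1 = 108.7284 / 171.5556 = 0.634

0.634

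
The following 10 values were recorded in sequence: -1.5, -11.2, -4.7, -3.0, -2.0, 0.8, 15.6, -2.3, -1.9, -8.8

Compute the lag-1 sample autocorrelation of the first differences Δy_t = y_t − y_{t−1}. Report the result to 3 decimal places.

First differences Δy: -9.7, 6.5, 1.7, 1.0, 2.8, 14.8, -17.9, 0.4, -6.9
Mean of differences = -0.8111
Numerator Σ(Δy_t−Δȳ)(Δy_{t+1}−Δȳ) = -274.0146
Denominator Σ(Δy_t−Δȳ)² = 729.3689
r_1(Δy) = -274.0146 / 729.3689 = -0.376

-0.376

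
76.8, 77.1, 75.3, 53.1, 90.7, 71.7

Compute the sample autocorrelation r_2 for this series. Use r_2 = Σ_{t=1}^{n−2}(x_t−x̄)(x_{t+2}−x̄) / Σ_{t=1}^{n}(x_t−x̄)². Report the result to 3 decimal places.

0.015

Mean x̄ = (76.8 + 77.1 + 75.3 + 53.1 + 90.7 + 71.7)/6 = 74.1167
Deviations from mean: 2.6833, 2.9833, 1.1833, -21.0167, 16.5833, -2.4167
Numerator Σ_{t=1}^{4}(x_t−x̄)(x_{t+2}−x̄) = 10.8894
Denominator Σ(x_t−x̄)² = 740.0483
r_2 = 10.8894 / 740.0483 = 0.015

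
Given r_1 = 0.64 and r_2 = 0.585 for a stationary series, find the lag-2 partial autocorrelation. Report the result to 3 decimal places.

0.297

φ_{22} = (r_2 − r_1²) / (1 − r_1²)
r_1² = (0.64)² = 0.4096
Numerator = 0.585 − 0.4096 = 0.1754; denominator = 1 − 0.4096 = 0.5904
φ_{22} = 0.1754 / 0.5904 = 0.297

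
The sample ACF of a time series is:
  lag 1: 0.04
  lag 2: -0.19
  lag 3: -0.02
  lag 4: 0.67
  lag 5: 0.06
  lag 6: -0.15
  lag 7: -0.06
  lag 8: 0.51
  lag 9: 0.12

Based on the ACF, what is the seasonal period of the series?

The largest autocorrelation is r_4 = 0.67, with a weaker echo at lag 8 (0.51); the remaining lags stay at or below 0.12.
The dominant spike at lag 4 indicates a seasonal period of 4.

4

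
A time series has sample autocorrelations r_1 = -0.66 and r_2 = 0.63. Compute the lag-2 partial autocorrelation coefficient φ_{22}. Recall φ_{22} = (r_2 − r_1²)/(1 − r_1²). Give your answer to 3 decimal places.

0.344

φ_{22} = (r_2 − r_1²) / (1 − r_1²)
r_1² = (-0.66)² = 0.4356
Numerator = 0.63 − 0.4356 = 0.1944; denominator = 1 − 0.4356 = 0.5644
φ_{22} = 0.1944 / 0.5644 = 0.344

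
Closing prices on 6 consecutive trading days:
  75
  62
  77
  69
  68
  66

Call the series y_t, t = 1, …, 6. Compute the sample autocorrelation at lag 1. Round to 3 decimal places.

Mean ȳ = (75 + 62 + 77 + 69 + 68 + 66)/6 = 69.5000
Deviations from mean: 5.5000, -7.5000, 7.5000, -0.5000, -1.5000, -3.5000
Σ(y_t−ȳ)(y_{t+1}−ȳ) = (-41.2500) + (-56.2500) + (-3.7500) + (0.7500) + (5.2500) = -95.2500
Denominator Σ(y_t−ȳ)² = 157.5000
r_1 = -95.2500 / 157.5000 = -0.605

-0.605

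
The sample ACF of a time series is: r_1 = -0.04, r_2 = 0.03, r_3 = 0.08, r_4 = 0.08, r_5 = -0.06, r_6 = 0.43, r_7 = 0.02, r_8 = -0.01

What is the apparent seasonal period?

6

The largest autocorrelation is r_6 = 0.43; the remaining lags stay at or below 0.08.
The dominant spike at lag 6 indicates a seasonal period of 6.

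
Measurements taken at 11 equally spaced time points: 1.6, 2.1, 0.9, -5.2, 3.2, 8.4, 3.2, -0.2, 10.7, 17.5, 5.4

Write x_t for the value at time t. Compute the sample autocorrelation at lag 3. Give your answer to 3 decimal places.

0.099

Mean x̄ = (1.6 + 2.1 + 0.9 − 5.2 + 3.2 + 8.4 + 3.2 − 0.2 + 10.7 + 17.5 + 5.4)/11 = 4.3273
Numerator Σ_{t=1}^{8}(x_t−x̄)(x_{t+3}−x̄) = 36.6278
Denominator Σ(x_t−x̄)² = 369.8218
r_3 = 36.6278 / 369.8218 = 0.099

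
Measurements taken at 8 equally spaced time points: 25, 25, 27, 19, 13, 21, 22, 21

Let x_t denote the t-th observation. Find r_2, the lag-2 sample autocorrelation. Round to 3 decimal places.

Mean x̄ = (25 + 25 + 27 + 19 + 13 + 21 + 22 + 21)/8 = 21.6250
Σ(x_t−x̄)(x_{t+2}−x̄) = (18.1406) + (-8.8594) + (-46.3594) + (1.6406) + (-3.2344) + (0.3906) = -38.2813
Denominator Σ(x_t−x̄)² = 133.8750
r_2 = -38.2813 / 133.8750 = -0.286

-0.286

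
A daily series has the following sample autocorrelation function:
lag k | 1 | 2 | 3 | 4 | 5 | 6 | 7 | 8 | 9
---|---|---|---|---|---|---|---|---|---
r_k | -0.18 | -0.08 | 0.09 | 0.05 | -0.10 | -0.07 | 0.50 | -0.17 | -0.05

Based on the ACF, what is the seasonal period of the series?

7

The largest autocorrelation is r_7 = 0.50; the remaining lags stay at or below 0.09.
The dominant spike at lag 7 indicates a seasonal period of 7.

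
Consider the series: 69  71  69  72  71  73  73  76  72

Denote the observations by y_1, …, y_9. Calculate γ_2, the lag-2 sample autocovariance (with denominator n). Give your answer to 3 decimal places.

1.606

Mean ȳ = (69 + 71 + 69 + 72 + 71 + 73 + 73 + 76 + 72)/9 = 71.7778
Σ_{t=1}^{7}(y_t−ȳ)(y_{t+2}−ȳ) = 14.4568
γ_2 = 14.4568 / 9 = 1.606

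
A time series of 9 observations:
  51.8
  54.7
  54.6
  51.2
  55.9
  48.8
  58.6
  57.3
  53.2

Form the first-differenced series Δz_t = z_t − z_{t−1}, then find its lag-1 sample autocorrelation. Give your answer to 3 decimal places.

-0.613

First differences Δz: 2.9, -0.1, -3.4, 4.7, -7.1, 9.8, -1.3, -4.1
Mean of differences = 0.1750
Numerator Σ(Δz_t−Δz̄)(Δz_{t+1}−Δz̄) = -126.7756
Denominator Σ(Δz_t−Δz̄)² = 206.7750
r_1(Δz) = -126.7756 / 206.7750 = -0.613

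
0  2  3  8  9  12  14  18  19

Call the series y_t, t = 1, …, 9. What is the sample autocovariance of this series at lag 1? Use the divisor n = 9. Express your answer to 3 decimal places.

28.830

Mean ȳ = (0 + 2 + 3 + 8 + 9 + 12 + 14 + 18 + 19)/9 = 9.4444
Σ_{t=1}^{8}(y_t−ȳ)(y_{t+1}−ȳ) = 259.4691
γ_1 = 259.4691 / 9 = 28.830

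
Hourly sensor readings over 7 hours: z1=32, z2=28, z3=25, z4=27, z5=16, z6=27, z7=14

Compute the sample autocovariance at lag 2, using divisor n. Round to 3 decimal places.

Mean z̄ = (32 + 28 + 25 + 27 + 16 + 27 + 14)/7 = 24.1429
Deviations: 7.8571, 3.8571, 0.8571, 2.8571, -8.1429, 2.8571, -10.1429
Σ_{t=1}^{5}(z_t−z̄)(z_{t+2}−z̄) = 101.5306
γ_2 = 101.5306 / 7 = 14.504

14.504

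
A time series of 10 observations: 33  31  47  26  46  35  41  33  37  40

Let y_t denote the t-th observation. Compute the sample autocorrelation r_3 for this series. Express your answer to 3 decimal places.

-0.246

Mean ȳ = (33 + 31 + 47 + 26 + 46 + 35 + 41 + 33 + 37 + 40)/10 = 36.9000
Σ(y_t−ȳ)(y_{t+3}−ȳ) = (42.5100) + (-53.6900) + (-19.1900) + (-44.6900) + (-35.4900) + (-0.1900) + (12.7100) = -98.0300
Denominator Σ(y_t−ȳ)² = 398.9000
r_3 = -98.0300 / 398.9000 = -0.246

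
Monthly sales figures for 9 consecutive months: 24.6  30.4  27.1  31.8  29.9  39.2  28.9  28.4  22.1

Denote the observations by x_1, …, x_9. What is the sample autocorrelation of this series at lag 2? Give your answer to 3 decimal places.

0.171

Mean x̄ = (24.6 + 30.4 + 27.1 + 31.8 + 29.9 + 39.2 + 28.9 + 28.4 + 22.1)/9 = 29.1556
Σ(x_t−x̄)(x_{t+2}−x̄) = (9.3642) + (3.2909) + (-1.5302) + (26.5620) + (-0.1902) + (-7.5891) + (1.8031) = 31.7105
Denominator Σ(x_t−x̄)² = 185.3822
r_2 = 31.7105 / 185.3822 = 0.171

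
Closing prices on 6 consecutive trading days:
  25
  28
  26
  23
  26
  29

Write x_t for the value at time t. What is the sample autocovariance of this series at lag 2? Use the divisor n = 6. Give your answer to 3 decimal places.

Mean x̄ = (25 + 28 + 26 + 23 + 26 + 29)/6 = 26.1667
Deviations: -1.1667, 1.8333, -0.1667, -3.1667, -0.1667, 2.8333
Σ_{t=1}^{4}(x_t−x̄)(x_{t+2}−x̄) = -14.5556
γ_2 = -14.5556 / 6 = -2.426

-2.426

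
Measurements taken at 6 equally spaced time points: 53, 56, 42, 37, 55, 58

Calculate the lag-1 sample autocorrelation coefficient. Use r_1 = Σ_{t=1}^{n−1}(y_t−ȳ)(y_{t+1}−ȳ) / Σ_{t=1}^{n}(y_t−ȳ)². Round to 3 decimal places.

0.138

Mean ȳ = (53 + 56 + 42 + 37 + 55 + 58)/6 = 50.1667
Numerator Σ_{t=1}^{5}(y_t−ȳ)(y_{t+1}−ȳ) = 50.6389
Denominator Σ(y_t−ȳ)² = 366.8333
r_1 = 50.6389 / 366.8333 = 0.138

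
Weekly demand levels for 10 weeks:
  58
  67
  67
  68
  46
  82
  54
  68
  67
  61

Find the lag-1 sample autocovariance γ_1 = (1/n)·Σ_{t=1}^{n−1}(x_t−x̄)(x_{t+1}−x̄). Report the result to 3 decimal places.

-60.864

Mean x̄ = (58 + 67 + 67 + 68 + 46 + 82 + 54 + 68 + 67 + 61)/10 = 63.8000
Σ_{t=1}^{9}(x_t−x̄)(x_{t+1}−x̄) = -608.6400
γ_1 = -608.6400 / 10 = -60.864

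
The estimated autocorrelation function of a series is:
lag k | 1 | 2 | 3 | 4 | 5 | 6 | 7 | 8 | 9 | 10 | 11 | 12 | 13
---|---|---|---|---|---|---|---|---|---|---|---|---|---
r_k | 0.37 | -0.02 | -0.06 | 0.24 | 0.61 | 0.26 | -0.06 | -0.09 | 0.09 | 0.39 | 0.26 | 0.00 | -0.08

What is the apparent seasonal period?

5

The largest autocorrelation is r_5 = 0.61, with a weaker echo at lag 10 (0.39); the remaining lags stay at or below 0.37.
The dominant spike at lag 5 indicates a seasonal period of 5.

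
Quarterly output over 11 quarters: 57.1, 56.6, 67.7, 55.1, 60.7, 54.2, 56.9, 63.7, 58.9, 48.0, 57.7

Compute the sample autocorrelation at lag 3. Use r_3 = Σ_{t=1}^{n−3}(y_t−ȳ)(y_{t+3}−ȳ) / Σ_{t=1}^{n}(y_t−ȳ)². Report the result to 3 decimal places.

Mean ȳ = (57.1 + 56.6 + 67.7 + 55.1 + 60.7 + 54.2 + 56.9 + 63.7 + 58.9 + 48.0 + 57.7)/11 = 57.8727
Numerator Σ_{t=1}^{8}(y_t−ȳ)(y_{t+3}−ȳ) = -13.5522
Denominator Σ(y_t−ȳ)² = 261.4218
r_3 = -13.5522 / 261.4218 = -0.052

-0.052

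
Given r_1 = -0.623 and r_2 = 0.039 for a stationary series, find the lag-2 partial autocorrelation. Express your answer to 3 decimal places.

φ_{22} = (r_2 − r_1²) / (1 − r_1²)
r_1² = (-0.623)² = 0.388129
Numerator = 0.039 − 0.3881 = -0.3491; denominator = 1 − 0.3881 = 0.6119
φ_{22} = -0.3491 / 0.6119 = -0.571

-0.571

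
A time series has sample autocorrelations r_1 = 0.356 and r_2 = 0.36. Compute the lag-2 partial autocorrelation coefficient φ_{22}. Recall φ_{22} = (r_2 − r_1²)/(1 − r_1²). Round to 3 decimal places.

φ_{22} = (r_2 − r_1²) / (1 − r_1²)
r_1² = (0.356)² = 0.126736
Numerator = 0.36 − 0.1267 = 0.2333; denominator = 1 − 0.1267 = 0.8733
φ_{22} = 0.2333 / 0.8733 = 0.267

0.267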